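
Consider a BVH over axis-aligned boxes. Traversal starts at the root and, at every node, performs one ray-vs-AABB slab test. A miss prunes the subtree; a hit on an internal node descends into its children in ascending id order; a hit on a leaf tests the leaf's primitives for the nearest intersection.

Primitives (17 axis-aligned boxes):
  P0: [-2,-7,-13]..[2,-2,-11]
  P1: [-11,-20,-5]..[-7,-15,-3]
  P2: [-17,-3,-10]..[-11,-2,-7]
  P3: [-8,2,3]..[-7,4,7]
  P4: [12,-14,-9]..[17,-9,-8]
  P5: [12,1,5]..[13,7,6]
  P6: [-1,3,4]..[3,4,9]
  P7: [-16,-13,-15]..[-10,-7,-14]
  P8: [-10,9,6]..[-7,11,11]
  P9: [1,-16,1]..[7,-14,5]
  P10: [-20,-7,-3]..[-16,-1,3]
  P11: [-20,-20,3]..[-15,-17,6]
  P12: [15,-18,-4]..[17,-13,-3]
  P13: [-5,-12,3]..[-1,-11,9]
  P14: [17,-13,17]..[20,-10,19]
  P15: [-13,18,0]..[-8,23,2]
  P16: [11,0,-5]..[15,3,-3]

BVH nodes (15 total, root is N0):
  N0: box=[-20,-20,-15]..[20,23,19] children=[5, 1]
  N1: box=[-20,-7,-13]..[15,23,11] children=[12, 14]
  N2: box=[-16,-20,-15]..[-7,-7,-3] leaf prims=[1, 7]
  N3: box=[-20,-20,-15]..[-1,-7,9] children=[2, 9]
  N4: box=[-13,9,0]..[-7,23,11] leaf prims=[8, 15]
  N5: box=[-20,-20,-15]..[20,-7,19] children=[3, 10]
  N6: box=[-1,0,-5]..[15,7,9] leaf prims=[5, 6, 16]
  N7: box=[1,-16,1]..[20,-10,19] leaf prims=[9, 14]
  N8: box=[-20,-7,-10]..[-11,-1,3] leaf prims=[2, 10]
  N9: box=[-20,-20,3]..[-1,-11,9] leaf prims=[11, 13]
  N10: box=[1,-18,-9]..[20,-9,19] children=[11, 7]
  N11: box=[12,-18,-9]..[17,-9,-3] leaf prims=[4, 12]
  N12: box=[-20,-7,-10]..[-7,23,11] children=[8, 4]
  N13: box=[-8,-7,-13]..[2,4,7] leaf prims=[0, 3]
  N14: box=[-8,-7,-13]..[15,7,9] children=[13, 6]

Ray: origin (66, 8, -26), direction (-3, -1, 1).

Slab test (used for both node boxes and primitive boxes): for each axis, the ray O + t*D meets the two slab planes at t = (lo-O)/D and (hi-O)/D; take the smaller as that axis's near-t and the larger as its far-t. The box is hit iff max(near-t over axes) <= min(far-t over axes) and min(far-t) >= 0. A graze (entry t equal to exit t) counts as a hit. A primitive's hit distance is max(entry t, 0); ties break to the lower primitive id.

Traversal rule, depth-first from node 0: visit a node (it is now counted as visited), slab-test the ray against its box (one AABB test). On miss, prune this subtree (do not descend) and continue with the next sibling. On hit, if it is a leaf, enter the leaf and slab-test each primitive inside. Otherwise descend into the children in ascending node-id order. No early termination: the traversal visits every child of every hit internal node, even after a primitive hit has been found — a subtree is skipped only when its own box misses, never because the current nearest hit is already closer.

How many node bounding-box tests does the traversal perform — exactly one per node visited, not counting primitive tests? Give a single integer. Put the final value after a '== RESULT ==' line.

Trace the traversal:
N0 x:[46/3,86/3] y:[-15,28] z:[11,45] -> hit [46/3,28], descend [1, 5]
  N1 x:[17,86/3] y:[-15,15] z:[13,37] -> miss, prune
  N5 x:[46/3,86/3] y:[15,28] z:[11,45] -> hit [46/3,28], descend [3, 10]
    N3 x:[67/3,86/3] y:[15,28] z:[11,35] -> hit [67/3,28], descend [2, 9]
      N2 x:[73/3,82/3] y:[15,28] z:[11,23] -> miss, prune
      N9 x:[67/3,86/3] y:[19,28] z:[29,35] -> miss, prune
    N10 x:[46/3,65/3] y:[17,26] z:[17,45] -> hit [17,65/3], descend [7, 11]
      N7 x:[46/3,65/3] y:[18,24] z:[27,45] -> miss, prune
      N11 x:[49/3,18] y:[17,26] z:[17,23] -> hit [17,18] leaf, test {P4@t=17, P12(miss)}

Summary -> nodes [0, 1, 5, 3, 2, 9, 10, 7, 11]; box-tests=9; leaf-entries=1; first=P4

== RESULT ==
9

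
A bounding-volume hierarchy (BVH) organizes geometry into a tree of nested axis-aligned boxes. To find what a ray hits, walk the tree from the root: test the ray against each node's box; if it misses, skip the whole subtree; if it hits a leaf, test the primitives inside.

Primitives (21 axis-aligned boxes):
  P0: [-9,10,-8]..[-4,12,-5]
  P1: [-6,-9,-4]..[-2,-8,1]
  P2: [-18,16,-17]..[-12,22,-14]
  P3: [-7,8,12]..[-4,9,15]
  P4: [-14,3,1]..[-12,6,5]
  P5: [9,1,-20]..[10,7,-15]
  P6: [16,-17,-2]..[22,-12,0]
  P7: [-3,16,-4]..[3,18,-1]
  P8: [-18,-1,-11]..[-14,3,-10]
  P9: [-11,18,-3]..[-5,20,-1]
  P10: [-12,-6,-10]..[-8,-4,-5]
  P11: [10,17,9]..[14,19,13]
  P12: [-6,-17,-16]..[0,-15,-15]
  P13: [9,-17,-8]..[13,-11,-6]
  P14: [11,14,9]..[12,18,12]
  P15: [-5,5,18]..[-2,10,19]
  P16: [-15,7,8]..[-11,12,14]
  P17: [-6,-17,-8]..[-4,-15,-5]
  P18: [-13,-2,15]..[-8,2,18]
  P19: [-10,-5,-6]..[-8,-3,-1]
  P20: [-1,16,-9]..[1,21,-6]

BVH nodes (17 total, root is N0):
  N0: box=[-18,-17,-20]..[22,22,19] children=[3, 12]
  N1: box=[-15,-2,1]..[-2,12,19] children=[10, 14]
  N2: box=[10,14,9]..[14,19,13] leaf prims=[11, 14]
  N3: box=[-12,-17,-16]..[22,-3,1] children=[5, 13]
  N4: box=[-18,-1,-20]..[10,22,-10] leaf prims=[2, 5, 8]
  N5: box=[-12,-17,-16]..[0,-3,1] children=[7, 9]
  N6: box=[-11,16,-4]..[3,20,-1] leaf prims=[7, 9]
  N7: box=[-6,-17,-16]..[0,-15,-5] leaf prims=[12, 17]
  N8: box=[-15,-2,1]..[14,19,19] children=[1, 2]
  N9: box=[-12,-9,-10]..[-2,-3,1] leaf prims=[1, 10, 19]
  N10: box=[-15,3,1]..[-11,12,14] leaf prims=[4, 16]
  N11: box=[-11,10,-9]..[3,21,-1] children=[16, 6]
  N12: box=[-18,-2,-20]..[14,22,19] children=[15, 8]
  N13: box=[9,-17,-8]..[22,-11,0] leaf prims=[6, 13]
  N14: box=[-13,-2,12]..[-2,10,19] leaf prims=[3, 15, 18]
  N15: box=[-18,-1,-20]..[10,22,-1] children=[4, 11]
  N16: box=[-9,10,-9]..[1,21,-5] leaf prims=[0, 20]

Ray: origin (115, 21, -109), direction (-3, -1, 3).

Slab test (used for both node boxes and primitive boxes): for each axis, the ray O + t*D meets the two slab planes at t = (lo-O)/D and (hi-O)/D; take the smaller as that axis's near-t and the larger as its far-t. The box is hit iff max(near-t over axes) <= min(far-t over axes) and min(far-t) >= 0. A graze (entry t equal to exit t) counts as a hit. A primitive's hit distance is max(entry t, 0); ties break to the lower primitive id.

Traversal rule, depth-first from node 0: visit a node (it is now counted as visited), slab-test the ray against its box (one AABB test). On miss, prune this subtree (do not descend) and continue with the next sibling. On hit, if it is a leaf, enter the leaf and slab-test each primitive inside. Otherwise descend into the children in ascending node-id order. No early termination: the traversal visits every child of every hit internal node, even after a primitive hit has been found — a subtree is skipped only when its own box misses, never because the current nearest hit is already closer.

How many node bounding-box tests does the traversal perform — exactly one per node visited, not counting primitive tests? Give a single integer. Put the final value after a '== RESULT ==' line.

Trace the traversal:
N0 x:[31,133/3] y:[-1,38] z:[89/3,128/3] -> hit [31,38], descend [3, 12]
  N3 x:[31,127/3] y:[24,38] z:[31,110/3] -> hit [31,110/3], descend [5, 13]
    N5 x:[115/3,127/3] y:[24,38] z:[31,110/3] -> miss, prune
    N13 x:[31,106/3] y:[32,38] z:[101/3,109/3] -> hit [101/3,106/3] leaf, test {P6(miss), P13@t=34}
  N12 x:[101/3,133/3] y:[-1,23] z:[89/3,128/3] -> miss, prune

Summary -> nodes [0, 3, 5, 13, 12]; box-tests=5; leaf-entries=1; first=P13

== RESULT ==
5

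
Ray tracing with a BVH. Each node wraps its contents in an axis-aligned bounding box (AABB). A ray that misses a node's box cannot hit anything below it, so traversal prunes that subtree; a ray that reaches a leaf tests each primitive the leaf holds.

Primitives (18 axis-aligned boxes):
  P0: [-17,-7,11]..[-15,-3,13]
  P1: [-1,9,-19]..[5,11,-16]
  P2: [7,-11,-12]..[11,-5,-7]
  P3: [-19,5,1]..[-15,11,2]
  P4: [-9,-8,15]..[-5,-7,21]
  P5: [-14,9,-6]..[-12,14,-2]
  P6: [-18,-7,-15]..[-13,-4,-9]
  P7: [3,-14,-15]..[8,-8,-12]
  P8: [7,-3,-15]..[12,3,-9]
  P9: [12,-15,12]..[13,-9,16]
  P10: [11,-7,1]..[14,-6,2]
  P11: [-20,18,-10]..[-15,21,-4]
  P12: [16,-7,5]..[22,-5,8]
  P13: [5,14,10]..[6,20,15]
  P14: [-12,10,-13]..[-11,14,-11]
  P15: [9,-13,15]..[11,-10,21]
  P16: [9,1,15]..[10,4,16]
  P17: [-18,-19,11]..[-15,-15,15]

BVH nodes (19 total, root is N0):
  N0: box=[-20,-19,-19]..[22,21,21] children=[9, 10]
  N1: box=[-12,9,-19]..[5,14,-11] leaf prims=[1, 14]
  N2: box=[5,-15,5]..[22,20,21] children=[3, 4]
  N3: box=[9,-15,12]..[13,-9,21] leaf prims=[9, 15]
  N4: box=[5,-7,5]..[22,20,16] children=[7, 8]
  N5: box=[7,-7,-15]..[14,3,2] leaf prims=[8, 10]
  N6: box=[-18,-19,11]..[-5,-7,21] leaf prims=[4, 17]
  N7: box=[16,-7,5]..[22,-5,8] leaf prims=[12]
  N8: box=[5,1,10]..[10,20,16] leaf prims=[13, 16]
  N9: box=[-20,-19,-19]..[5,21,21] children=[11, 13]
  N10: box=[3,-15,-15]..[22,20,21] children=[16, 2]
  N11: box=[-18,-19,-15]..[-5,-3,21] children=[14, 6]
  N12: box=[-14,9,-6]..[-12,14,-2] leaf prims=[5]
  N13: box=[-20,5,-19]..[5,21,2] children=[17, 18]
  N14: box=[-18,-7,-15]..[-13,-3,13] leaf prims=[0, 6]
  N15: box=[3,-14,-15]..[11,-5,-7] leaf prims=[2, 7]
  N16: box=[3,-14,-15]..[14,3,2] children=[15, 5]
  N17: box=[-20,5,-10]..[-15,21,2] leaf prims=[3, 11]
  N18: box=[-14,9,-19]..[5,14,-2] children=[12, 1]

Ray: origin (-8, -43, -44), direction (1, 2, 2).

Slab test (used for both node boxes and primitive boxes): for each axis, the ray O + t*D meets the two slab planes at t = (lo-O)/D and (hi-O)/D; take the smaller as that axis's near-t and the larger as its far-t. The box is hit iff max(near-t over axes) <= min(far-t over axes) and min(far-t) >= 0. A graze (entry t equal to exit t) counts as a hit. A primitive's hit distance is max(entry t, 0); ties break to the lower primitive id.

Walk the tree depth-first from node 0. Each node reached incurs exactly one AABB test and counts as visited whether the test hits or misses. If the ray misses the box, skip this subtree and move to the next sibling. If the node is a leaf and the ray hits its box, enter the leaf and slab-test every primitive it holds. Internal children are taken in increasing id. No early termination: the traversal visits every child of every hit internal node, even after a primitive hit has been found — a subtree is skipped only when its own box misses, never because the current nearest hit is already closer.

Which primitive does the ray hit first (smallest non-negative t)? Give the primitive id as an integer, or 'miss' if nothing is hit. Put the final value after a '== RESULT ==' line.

Trace the traversal:
N0 x:[-12,30] y:[12,32] z:[25/2,65/2] -> hit [25/2,30], descend [9, 10]
  N9 x:[-12,13] y:[12,32] z:[25/2,65/2] -> hit [25/2,13], descend [11, 13]
    N11 x:[-10,3] y:[12,20] z:[29/2,65/2] -> miss, prune
    N13 x:[-12,13] y:[24,32] z:[25/2,23] -> miss, prune
  N10 x:[11,30] y:[14,63/2] z:[29/2,65/2] -> hit [29/2,30], descend [2, 16]
    N2 x:[13,30] y:[14,63/2] z:[49/2,65/2] -> hit [49/2,30], descend [3, 4]
      N3 x:[17,21] y:[14,17] z:[28,65/2] -> miss, prune
      N4 x:[13,30] y:[18,63/2] z:[49/2,30] -> hit [49/2,30], descend [7, 8]
        N7 x:[24,30] y:[18,19] z:[49/2,26] -> miss, prune
        N8 x:[13,18] y:[22,63/2] z:[27,30] -> miss, prune
    N16 x:[11,22] y:[29/2,23] z:[29/2,23] -> hit [29/2,22], descend [5, 15]
      N5 x:[15,22] y:[18,23] z:[29/2,23] -> hit [18,22] leaf, test {P8(miss), P10(miss)}
      N15 x:[11,19] y:[29/2,19] z:[29/2,37/2] -> hit [29/2,37/2] leaf, test {P2@t=16, P7@t=29/2}

Summary -> nodes [0, 9, 11, 13, 10, 2, 3, 4, 7, 8, 16, 5, 15]; box-tests=13; leaf-entries=2; first=P7

== RESULT ==
7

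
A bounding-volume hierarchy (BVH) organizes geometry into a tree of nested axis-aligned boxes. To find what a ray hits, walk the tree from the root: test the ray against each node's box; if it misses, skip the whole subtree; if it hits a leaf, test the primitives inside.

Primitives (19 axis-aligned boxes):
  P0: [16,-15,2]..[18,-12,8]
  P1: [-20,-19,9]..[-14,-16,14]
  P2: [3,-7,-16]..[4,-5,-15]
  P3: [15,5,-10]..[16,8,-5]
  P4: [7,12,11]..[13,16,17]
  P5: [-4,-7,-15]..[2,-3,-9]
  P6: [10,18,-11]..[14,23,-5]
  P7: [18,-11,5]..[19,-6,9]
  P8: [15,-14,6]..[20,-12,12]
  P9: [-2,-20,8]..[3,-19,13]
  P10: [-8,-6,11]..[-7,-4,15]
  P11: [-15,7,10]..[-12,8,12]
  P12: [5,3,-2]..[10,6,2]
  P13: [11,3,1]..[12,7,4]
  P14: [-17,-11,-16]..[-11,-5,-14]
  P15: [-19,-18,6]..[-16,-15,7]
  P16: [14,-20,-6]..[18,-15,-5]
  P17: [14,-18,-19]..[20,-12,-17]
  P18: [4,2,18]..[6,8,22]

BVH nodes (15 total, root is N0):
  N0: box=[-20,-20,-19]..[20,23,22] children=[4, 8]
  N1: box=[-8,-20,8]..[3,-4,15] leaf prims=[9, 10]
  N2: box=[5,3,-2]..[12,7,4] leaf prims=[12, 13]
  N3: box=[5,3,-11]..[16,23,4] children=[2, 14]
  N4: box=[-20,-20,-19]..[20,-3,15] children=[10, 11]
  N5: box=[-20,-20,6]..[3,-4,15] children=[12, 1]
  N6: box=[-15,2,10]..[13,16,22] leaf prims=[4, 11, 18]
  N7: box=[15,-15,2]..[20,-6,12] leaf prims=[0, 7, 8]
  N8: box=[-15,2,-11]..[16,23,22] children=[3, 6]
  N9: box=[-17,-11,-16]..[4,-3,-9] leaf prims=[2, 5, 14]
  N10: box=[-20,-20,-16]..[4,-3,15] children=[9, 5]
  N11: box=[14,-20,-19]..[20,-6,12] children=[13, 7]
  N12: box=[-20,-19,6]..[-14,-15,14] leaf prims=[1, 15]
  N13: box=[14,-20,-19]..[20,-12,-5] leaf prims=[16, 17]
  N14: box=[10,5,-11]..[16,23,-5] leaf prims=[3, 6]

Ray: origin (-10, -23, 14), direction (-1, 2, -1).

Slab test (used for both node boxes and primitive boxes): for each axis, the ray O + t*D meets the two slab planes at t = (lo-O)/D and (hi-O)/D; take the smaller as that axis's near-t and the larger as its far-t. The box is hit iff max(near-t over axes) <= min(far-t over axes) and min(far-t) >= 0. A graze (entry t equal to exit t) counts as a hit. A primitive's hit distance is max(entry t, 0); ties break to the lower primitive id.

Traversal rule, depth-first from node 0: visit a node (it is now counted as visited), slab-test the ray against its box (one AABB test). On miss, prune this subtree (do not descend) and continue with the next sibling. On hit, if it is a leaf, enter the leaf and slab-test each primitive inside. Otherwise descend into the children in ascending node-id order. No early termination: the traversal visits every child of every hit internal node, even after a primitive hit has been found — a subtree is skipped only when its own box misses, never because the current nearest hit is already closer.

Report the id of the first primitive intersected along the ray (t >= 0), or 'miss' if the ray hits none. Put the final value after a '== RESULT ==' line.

Walk:
N0 x:[-30,10] y:[3/2,23] z:[-8,33] -> hit [3/2,10], descend [4, 8]
  N4 x:[-30,10] y:[3/2,10] z:[-1,33] -> hit [3/2,10], descend [10, 11]
    N10 x:[-14,10] y:[3/2,10] z:[-1,30] -> hit [3/2,10], descend [5, 9]
      N5 x:[-13,10] y:[3/2,19/2] z:[-1,8] -> hit [3/2,8], descend [1, 12]
        N1 x:[-13,-2] y:[3/2,19/2] z:[-1,6] -> miss, prune
        N12 x:[4,10] y:[2,4] z:[0,8] -> hit [4,4] leaf, test {P1(miss), P15(miss)}
      N9 x:[-14,7] y:[6,10] z:[23,30] -> miss, prune
    N11 x:[-30,-24] y:[3/2,17/2] z:[2,33] -> miss, prune
  N8 x:[-26,5] y:[25/2,23] z:[-8,25] -> miss, prune

Summary -> nodes [0, 4, 10, 5, 1, 12, 9, 11, 8]; box-tests=9; leaf-entries=1; first=miss

== RESULT ==
miss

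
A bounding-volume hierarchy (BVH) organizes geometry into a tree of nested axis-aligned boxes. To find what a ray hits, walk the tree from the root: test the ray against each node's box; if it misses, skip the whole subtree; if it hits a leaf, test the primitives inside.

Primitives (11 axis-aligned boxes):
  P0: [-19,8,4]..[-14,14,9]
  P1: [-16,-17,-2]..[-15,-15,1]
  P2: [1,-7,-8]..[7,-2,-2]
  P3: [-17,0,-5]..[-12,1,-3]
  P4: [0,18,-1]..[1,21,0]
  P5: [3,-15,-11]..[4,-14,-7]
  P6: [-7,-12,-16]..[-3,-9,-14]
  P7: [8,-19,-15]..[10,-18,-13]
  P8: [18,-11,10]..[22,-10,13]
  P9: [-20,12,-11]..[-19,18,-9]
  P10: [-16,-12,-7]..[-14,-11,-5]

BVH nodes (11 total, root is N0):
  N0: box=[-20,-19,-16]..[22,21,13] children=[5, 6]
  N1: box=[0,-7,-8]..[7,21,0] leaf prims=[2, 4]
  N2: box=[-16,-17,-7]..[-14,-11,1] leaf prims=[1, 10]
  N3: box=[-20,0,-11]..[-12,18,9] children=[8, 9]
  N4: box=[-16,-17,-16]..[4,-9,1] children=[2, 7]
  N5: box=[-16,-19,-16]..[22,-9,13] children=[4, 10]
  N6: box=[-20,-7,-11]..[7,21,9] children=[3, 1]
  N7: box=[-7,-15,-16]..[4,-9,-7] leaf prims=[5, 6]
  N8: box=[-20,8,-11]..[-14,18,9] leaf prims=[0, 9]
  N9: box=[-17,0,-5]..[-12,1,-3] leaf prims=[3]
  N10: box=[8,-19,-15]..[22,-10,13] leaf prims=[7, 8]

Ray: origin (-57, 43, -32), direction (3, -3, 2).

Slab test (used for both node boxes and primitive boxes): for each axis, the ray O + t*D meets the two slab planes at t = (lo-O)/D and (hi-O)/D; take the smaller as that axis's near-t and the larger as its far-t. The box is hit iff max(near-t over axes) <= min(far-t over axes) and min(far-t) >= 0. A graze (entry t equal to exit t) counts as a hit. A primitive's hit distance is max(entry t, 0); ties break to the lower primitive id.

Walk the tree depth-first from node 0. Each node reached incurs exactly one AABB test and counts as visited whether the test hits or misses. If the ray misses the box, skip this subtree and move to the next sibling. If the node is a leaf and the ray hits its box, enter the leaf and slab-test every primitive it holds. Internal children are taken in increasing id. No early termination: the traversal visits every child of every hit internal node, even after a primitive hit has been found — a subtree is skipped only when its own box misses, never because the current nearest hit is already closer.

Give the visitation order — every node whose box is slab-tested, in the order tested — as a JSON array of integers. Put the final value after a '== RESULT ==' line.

Walk:
N0 x:[37/3,79/3] y:[22/3,62/3] z:[8,45/2] -> hit [37/3,62/3], descend [5, 6]
  N5 x:[41/3,79/3] y:[52/3,62/3] z:[8,45/2] -> hit [52/3,62/3], descend [4, 10]
    N4 x:[41/3,61/3] y:[52/3,20] z:[8,33/2] -> miss, prune
    N10 x:[65/3,79/3] y:[53/3,62/3] z:[17/2,45/2] -> miss, prune
  N6 x:[37/3,64/3] y:[22/3,50/3] z:[21/2,41/2] -> hit [37/3,50/3], descend [1, 3]
    N1 x:[19,64/3] y:[22/3,50/3] z:[12,16] -> miss, prune
    N3 x:[37/3,15] y:[25/3,43/3] z:[21/2,41/2] -> hit [37/3,43/3], descend [8, 9]
      N8 x:[37/3,43/3] y:[25/3,35/3] z:[21/2,41/2] -> miss, prune
      N9 x:[40/3,15] y:[14,43/3] z:[27/2,29/2] -> hit [14,43/3] leaf, test {P3@t=14}

Visited [0, 5, 4, 10, 6, 1, 3, 8, 9]. Tests: 9 box, 1 leaf. Nearest: P3.

== RESULT ==
[0, 5, 4, 10, 6, 1, 3, 8, 9]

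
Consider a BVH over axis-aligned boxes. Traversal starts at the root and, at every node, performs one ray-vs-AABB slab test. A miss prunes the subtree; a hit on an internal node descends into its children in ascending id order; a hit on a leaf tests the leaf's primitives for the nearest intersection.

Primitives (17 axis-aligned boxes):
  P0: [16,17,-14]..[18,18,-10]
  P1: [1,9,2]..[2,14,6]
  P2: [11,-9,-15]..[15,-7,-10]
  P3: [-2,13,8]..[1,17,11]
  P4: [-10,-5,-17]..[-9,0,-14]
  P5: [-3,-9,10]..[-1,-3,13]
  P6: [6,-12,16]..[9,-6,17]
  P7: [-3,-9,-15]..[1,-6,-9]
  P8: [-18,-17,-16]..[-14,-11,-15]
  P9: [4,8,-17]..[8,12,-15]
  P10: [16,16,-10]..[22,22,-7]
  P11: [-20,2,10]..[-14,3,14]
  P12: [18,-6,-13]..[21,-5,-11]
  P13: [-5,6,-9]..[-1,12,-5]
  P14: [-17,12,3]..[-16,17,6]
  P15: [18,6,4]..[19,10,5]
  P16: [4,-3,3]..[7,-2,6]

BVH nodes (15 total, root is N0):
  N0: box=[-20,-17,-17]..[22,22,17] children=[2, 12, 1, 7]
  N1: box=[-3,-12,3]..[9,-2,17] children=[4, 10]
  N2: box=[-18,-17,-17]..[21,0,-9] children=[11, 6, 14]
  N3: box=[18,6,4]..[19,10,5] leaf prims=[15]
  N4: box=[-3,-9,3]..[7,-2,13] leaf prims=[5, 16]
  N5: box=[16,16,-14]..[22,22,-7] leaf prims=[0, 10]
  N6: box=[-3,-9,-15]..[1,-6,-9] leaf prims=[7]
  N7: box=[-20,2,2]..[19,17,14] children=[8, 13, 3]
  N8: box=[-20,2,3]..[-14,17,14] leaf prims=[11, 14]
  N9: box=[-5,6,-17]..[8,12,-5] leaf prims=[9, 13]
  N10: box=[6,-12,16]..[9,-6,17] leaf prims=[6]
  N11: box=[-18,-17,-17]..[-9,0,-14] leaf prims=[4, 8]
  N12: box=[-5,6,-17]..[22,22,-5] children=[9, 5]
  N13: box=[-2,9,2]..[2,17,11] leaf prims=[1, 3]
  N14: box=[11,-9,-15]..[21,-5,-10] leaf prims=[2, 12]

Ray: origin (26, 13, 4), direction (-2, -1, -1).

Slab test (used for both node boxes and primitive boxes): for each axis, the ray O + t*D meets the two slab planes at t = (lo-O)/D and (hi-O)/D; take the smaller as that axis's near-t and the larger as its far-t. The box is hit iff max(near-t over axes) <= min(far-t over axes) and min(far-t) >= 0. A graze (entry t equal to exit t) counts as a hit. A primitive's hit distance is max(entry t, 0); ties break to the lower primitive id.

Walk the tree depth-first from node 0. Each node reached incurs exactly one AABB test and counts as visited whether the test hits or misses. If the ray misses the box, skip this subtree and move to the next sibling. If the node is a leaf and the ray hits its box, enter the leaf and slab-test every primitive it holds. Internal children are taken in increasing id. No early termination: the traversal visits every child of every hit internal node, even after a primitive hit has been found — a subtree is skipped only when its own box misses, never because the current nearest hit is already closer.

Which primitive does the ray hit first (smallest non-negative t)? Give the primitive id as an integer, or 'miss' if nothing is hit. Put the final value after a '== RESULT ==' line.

Trace the traversal:
N0 x:[2,23] y:[-9,30] z:[-13,21] -> hit [2,21], descend [1, 2, 7, 12]
  N1 x:[17/2,29/2] y:[15,25] z:[-13,1] -> miss, prune
  N2 x:[5/2,22] y:[13,30] z:[13,21] -> hit [13,21], descend [6, 11, 14]
    N6 x:[25/2,29/2] y:[19,22] z:[13,19] -> miss, prune
    N11 x:[35/2,22] y:[13,30] z:[18,21] -> hit [18,21] leaf, test {P4@t=18, P8(miss)}
    N14 x:[5/2,15/2] y:[18,22] z:[14,19] -> miss, prune
  N7 x:[7/2,23] y:[-4,11] z:[-10,2] -> miss, prune
  N12 x:[2,31/2] y:[-9,7] z:[9,21] -> miss, prune

Summary -> nodes [0, 1, 2, 6, 11, 14, 7, 12]; box-tests=8; leaf-entries=1; first=P4

== RESULT ==
4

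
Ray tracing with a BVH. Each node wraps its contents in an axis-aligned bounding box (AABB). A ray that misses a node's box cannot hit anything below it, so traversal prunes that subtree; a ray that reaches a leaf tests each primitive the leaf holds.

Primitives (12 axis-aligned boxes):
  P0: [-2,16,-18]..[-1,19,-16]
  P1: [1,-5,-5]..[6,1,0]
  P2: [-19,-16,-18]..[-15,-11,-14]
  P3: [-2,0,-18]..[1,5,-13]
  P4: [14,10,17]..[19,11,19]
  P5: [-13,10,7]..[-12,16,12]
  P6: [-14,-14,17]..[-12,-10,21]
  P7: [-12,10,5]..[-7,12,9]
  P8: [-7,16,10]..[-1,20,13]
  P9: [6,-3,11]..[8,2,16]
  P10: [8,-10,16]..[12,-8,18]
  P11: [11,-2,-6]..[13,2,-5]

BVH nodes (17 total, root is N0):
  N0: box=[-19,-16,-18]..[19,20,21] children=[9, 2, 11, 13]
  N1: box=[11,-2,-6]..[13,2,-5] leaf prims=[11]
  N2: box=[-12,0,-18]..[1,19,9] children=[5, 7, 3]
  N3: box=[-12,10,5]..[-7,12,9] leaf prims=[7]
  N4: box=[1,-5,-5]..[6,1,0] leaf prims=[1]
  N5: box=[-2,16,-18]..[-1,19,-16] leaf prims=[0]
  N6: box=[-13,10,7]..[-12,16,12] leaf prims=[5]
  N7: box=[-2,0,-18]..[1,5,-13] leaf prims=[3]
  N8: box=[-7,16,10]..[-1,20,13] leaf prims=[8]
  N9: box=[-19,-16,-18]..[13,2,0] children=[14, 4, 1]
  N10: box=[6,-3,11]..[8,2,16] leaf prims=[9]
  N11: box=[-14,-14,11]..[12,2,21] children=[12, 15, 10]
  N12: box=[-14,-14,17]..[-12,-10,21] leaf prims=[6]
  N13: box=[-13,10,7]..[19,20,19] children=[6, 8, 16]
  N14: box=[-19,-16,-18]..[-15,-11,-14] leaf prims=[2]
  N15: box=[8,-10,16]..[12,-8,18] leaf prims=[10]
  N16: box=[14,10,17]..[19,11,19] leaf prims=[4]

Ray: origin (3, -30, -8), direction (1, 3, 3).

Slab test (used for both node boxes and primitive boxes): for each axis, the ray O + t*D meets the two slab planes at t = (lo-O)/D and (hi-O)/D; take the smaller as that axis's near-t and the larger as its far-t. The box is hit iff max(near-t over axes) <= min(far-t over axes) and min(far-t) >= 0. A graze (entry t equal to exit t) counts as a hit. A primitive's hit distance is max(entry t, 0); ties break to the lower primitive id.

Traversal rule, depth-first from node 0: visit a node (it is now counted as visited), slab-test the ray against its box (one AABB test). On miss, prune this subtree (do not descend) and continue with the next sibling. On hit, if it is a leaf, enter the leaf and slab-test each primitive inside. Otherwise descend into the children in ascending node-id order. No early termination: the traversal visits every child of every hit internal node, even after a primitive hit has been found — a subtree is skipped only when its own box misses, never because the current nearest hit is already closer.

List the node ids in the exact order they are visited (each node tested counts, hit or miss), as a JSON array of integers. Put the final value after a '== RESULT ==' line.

Trace the traversal:
N0 x:[-22,16] y:[14/3,50/3] z:[-10/3,29/3] -> hit [14/3,29/3], descend [2, 9, 11, 13]
  N2 x:[-15,-2] y:[10,49/3] z:[-10/3,17/3] -> miss, prune
  N9 x:[-22,10] y:[14/3,32/3] z:[-10/3,8/3] -> miss, prune
  N11 x:[-17,9] y:[16/3,32/3] z:[19/3,29/3] -> hit [19/3,9], descend [10, 12, 15]
    N10 x:[3,5] y:[9,32/3] z:[19/3,8] -> miss, prune
    N12 x:[-17,-15] y:[16/3,20/3] z:[25/3,29/3] -> miss, prune
    N15 x:[5,9] y:[20/3,22/3] z:[8,26/3] -> miss, prune
  N13 x:[-16,16] y:[40/3,50/3] z:[5,9] -> miss, prune

Summary -> nodes [0, 2, 9, 11, 10, 12, 15, 13]; box-tests=8; leaf-entries=0; first=miss

== RESULT ==
[0, 2, 9, 11, 10, 12, 15, 13]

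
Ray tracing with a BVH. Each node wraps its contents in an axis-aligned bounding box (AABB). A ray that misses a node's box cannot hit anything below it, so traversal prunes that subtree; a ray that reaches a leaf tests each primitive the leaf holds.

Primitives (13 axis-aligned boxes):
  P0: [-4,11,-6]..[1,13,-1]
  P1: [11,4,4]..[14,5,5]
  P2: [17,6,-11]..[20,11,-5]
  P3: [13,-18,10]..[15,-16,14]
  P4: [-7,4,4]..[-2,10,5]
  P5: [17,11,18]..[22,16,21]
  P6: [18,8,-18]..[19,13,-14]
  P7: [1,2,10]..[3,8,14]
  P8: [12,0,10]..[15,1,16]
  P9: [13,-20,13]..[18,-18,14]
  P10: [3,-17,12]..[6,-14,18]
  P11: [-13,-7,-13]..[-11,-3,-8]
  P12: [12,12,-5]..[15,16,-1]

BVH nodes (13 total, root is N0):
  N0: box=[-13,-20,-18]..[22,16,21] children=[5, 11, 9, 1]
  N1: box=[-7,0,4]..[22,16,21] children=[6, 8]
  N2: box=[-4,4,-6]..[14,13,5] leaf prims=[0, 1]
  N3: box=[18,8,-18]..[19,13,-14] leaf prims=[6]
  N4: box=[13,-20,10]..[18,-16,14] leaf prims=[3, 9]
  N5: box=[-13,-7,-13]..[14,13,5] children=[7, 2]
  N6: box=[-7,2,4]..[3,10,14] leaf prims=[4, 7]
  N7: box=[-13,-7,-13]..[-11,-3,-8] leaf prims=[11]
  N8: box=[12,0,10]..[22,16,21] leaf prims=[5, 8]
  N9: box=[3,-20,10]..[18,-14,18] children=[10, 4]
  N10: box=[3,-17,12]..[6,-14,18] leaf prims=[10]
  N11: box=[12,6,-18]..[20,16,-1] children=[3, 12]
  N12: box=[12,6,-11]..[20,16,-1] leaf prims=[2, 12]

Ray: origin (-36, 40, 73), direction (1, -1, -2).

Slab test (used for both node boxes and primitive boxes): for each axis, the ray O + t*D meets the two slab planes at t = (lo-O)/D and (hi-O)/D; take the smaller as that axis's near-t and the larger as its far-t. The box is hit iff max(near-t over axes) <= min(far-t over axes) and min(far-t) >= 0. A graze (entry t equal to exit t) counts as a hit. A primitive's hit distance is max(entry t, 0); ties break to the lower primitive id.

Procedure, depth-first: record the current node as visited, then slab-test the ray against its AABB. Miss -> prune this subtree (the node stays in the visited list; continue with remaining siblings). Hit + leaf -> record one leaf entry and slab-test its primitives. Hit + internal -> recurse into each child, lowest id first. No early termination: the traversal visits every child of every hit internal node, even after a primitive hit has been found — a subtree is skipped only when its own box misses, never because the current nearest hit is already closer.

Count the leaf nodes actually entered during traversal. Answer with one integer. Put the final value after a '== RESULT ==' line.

Traverse from the root:
N0 x:[23,58] y:[24,60] z:[26,91/2] -> hit [26,91/2], descend [1, 5, 9, 11]
  N1 x:[29,58] y:[24,40] z:[26,69/2] -> hit [29,69/2], descend [6, 8]
    N6 x:[29,39] y:[30,38] z:[59/2,69/2] -> hit [30,69/2] leaf, test {P4@t=34, P7(miss)}
    N8 x:[48,58] y:[24,40] z:[26,63/2] -> miss, prune
  N5 x:[23,50] y:[27,47] z:[34,43] -> hit [34,43], descend [2, 7]
    N2 x:[32,50] y:[27,36] z:[34,79/2] -> hit [34,36] leaf, test {P0(miss), P1(miss)}
    N7 x:[23,25] y:[43,47] z:[81/2,43] -> miss, prune
  N9 x:[39,54] y:[54,60] z:[55/2,63/2] -> miss, prune
  N11 x:[48,56] y:[24,34] z:[37,91/2] -> miss, prune

Summary -> nodes [0, 1, 6, 8, 5, 2, 7, 9, 11]; box-tests=9; leaf-entries=2; first=P4

== RESULT ==
2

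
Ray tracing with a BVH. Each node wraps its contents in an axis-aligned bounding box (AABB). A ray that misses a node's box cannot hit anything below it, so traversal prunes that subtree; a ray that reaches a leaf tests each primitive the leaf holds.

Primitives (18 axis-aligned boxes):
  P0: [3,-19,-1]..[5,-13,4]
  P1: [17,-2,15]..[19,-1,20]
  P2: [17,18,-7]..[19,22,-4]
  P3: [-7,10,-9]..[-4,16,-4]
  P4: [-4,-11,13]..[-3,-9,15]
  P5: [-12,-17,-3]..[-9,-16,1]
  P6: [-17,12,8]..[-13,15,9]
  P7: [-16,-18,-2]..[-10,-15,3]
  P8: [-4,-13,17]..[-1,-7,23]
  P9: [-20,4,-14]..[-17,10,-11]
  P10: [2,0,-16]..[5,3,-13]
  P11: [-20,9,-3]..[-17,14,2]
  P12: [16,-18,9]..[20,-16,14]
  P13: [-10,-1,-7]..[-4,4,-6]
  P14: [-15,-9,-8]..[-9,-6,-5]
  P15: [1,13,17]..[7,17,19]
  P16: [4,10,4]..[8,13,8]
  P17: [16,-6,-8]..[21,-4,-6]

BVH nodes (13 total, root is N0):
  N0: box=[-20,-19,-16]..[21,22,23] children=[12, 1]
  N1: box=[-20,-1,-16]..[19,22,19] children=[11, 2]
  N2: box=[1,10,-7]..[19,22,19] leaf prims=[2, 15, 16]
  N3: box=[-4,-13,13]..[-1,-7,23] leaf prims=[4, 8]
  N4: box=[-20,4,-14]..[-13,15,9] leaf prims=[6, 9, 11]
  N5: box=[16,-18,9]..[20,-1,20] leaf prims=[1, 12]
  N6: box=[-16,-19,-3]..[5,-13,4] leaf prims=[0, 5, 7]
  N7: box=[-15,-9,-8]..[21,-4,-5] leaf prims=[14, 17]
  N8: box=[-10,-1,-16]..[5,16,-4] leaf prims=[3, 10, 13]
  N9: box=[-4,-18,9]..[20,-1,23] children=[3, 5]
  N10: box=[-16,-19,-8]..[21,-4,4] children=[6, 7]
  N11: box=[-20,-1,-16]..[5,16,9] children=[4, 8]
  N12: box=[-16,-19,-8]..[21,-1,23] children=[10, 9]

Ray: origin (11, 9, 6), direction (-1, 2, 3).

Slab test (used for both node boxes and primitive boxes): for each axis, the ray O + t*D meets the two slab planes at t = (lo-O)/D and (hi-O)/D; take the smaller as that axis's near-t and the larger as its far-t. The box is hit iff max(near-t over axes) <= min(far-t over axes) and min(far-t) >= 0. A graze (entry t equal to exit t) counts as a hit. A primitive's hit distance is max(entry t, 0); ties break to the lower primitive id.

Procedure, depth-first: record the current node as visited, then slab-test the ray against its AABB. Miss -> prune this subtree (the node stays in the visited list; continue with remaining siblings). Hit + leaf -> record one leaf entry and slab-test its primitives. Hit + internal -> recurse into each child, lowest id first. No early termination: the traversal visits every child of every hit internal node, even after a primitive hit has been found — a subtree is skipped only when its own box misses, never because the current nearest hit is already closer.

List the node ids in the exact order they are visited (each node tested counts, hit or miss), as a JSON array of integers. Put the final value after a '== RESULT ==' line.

Trace the traversal:
N0 x:[-10,31] y:[-14,13/2] z:[-22/3,17/3] -> hit [-22/3,17/3], descend [1, 12]
  N1 x:[-8,31] y:[-5,13/2] z:[-22/3,13/3] -> hit [-5,13/3], descend [2, 11]
    N2 x:[-8,10] y:[1/2,13/2] z:[-13/3,13/3] -> hit [1/2,13/3] leaf, test {P2(miss), P15@t=4, P16(miss)}
    N11 x:[6,31] y:[-5,7/2] z:[-22/3,1] -> miss, prune
  N12 x:[-10,27] y:[-14,-5] z:[-14/3,17/3] -> miss, prune

order=[0, 1, 2, 11, 12]  |boxes|=5  |leaves|=1  hit=P15

== RESULT ==
[0, 1, 2, 11, 12]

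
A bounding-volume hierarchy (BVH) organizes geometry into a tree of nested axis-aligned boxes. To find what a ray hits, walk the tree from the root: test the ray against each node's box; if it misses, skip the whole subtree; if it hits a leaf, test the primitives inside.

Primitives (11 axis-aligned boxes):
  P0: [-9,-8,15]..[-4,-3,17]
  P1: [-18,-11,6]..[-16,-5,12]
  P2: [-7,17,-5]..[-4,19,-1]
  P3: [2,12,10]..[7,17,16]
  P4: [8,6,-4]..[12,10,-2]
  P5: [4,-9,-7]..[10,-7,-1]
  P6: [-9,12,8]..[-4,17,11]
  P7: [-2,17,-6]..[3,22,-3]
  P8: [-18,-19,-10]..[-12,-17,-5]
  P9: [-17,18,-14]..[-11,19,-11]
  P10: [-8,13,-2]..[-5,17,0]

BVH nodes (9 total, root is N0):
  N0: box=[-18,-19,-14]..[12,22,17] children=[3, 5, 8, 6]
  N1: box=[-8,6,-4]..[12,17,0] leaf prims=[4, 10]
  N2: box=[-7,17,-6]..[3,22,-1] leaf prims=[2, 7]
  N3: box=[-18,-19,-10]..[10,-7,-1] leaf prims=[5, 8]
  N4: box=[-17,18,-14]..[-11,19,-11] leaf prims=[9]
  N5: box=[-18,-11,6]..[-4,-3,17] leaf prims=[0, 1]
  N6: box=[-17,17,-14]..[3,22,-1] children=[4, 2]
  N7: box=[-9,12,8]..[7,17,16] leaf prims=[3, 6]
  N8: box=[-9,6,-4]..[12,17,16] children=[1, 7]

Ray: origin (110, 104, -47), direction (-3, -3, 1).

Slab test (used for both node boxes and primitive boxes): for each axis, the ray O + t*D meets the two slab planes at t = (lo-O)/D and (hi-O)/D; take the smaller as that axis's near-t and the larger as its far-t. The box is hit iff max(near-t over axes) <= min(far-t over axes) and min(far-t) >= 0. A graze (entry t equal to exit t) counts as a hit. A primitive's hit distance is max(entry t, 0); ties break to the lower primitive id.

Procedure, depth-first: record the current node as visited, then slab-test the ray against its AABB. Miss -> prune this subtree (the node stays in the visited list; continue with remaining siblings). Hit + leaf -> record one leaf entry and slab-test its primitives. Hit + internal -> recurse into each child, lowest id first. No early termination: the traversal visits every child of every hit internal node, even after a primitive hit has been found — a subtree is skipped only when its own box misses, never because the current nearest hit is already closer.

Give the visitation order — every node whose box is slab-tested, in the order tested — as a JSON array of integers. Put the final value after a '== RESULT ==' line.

Traverse from the root:
N0 x:[98/3,128/3] y:[82/3,41] z:[33,64] -> hit [33,41], descend [3, 5, 6, 8]
  N3 x:[100/3,128/3] y:[37,41] z:[37,46] -> hit [37,41] leaf, test {P5(miss), P8@t=122/3}
  N5 x:[38,128/3] y:[107/3,115/3] z:[53,64] -> miss, prune
  N6 x:[107/3,127/3] y:[82/3,29] z:[33,46] -> miss, prune
  N8 x:[98/3,119/3] y:[29,98/3] z:[43,63] -> miss, prune

order=[0, 3, 5, 6, 8]  |boxes|=5  |leaves|=1  hit=P8

== RESULT ==
[0, 3, 5, 6, 8]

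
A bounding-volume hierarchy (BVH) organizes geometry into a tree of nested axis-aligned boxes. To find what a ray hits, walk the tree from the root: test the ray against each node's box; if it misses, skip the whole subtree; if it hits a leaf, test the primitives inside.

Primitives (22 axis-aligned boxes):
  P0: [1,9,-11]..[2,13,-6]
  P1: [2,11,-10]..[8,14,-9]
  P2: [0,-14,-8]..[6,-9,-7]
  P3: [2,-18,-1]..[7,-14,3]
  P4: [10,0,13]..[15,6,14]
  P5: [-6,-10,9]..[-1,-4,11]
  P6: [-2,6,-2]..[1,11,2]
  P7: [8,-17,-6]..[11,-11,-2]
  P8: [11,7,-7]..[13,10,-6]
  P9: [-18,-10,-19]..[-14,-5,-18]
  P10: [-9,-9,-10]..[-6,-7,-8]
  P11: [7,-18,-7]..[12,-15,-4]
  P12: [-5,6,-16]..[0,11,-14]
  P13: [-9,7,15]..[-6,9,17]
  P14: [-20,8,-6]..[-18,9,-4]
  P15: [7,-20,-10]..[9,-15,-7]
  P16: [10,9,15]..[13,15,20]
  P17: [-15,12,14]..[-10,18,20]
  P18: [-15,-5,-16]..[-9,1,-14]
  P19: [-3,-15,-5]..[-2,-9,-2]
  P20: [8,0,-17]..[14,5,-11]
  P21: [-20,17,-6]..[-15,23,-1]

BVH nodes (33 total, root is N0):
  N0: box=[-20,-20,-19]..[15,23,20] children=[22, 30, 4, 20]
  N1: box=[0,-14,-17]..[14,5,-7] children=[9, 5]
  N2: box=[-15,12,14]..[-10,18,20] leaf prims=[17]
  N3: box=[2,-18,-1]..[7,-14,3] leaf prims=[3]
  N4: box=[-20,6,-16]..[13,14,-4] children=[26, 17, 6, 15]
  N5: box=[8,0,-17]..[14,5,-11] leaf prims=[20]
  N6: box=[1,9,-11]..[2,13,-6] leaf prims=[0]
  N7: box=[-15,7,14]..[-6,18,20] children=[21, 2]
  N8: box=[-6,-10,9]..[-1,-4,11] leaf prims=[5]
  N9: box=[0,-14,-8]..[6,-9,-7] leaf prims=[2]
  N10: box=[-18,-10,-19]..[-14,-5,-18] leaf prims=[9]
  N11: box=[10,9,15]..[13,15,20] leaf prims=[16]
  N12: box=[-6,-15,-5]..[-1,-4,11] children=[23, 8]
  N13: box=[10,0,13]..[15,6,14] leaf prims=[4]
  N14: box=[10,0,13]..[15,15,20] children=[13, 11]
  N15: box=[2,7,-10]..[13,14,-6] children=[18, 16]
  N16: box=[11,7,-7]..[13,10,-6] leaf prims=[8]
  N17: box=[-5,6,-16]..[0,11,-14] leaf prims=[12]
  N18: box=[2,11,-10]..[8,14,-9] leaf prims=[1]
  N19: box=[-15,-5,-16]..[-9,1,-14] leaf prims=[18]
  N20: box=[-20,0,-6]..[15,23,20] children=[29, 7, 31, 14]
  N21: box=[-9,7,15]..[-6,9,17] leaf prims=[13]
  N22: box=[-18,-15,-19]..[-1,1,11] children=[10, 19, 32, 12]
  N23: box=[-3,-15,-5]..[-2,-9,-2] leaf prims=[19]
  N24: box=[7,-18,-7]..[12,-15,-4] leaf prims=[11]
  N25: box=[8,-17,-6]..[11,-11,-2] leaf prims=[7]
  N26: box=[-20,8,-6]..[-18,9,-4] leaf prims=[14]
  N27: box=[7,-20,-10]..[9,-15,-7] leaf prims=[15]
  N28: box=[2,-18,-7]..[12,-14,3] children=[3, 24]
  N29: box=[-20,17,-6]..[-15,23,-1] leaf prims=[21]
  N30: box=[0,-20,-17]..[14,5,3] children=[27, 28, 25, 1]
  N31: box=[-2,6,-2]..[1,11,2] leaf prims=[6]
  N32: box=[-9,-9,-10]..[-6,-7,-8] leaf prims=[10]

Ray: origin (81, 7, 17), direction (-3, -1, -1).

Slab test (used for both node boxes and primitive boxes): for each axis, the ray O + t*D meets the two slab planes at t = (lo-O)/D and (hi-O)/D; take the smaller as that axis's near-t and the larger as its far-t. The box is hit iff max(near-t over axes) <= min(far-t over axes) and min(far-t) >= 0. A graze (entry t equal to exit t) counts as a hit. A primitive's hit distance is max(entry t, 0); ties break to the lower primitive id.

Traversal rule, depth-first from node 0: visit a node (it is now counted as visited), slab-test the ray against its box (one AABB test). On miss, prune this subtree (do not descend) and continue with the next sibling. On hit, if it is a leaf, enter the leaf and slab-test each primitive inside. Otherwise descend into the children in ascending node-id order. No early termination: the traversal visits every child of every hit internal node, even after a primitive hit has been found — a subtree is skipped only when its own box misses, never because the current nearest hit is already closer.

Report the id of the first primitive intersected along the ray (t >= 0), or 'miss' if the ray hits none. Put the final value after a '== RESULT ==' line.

Walk:
N0 x:[22,101/3] y:[-16,27] z:[-3,36] -> hit [22,27], descend [4, 20, 22, 30]
  N4 x:[68/3,101/3] y:[-7,1] z:[21,33] -> miss, prune
  N20 x:[22,101/3] y:[-16,7] z:[-3,23] -> miss, prune
  N22 x:[82/3,33] y:[6,22] z:[6,36] -> miss, prune
  N30 x:[67/3,27] y:[2,27] z:[14,34] -> hit [67/3,27], descend [1, 25, 27, 28]
    N1 x:[67/3,27] y:[2,21] z:[24,34] -> miss, prune
    N25 x:[70/3,73/3] y:[18,24] z:[19,23] -> miss, prune
    N27 x:[24,74/3] y:[22,27] z:[24,27] -> hit [24,74/3] leaf, test {P15@t=24}
    N28 x:[23,79/3] y:[21,25] z:[14,24] -> hit [23,24], descend [3, 24]
      N3 x:[74/3,79/3] y:[21,25] z:[14,18] -> miss, prune
      N24 x:[23,74/3] y:[22,25] z:[21,24] -> hit [23,24] leaf, test {P11@t=23}

Summary -> nodes [0, 4, 20, 22, 30, 1, 25, 27, 28, 3, 24]; box-tests=11; leaf-entries=2; first=P11

== RESULT ==
11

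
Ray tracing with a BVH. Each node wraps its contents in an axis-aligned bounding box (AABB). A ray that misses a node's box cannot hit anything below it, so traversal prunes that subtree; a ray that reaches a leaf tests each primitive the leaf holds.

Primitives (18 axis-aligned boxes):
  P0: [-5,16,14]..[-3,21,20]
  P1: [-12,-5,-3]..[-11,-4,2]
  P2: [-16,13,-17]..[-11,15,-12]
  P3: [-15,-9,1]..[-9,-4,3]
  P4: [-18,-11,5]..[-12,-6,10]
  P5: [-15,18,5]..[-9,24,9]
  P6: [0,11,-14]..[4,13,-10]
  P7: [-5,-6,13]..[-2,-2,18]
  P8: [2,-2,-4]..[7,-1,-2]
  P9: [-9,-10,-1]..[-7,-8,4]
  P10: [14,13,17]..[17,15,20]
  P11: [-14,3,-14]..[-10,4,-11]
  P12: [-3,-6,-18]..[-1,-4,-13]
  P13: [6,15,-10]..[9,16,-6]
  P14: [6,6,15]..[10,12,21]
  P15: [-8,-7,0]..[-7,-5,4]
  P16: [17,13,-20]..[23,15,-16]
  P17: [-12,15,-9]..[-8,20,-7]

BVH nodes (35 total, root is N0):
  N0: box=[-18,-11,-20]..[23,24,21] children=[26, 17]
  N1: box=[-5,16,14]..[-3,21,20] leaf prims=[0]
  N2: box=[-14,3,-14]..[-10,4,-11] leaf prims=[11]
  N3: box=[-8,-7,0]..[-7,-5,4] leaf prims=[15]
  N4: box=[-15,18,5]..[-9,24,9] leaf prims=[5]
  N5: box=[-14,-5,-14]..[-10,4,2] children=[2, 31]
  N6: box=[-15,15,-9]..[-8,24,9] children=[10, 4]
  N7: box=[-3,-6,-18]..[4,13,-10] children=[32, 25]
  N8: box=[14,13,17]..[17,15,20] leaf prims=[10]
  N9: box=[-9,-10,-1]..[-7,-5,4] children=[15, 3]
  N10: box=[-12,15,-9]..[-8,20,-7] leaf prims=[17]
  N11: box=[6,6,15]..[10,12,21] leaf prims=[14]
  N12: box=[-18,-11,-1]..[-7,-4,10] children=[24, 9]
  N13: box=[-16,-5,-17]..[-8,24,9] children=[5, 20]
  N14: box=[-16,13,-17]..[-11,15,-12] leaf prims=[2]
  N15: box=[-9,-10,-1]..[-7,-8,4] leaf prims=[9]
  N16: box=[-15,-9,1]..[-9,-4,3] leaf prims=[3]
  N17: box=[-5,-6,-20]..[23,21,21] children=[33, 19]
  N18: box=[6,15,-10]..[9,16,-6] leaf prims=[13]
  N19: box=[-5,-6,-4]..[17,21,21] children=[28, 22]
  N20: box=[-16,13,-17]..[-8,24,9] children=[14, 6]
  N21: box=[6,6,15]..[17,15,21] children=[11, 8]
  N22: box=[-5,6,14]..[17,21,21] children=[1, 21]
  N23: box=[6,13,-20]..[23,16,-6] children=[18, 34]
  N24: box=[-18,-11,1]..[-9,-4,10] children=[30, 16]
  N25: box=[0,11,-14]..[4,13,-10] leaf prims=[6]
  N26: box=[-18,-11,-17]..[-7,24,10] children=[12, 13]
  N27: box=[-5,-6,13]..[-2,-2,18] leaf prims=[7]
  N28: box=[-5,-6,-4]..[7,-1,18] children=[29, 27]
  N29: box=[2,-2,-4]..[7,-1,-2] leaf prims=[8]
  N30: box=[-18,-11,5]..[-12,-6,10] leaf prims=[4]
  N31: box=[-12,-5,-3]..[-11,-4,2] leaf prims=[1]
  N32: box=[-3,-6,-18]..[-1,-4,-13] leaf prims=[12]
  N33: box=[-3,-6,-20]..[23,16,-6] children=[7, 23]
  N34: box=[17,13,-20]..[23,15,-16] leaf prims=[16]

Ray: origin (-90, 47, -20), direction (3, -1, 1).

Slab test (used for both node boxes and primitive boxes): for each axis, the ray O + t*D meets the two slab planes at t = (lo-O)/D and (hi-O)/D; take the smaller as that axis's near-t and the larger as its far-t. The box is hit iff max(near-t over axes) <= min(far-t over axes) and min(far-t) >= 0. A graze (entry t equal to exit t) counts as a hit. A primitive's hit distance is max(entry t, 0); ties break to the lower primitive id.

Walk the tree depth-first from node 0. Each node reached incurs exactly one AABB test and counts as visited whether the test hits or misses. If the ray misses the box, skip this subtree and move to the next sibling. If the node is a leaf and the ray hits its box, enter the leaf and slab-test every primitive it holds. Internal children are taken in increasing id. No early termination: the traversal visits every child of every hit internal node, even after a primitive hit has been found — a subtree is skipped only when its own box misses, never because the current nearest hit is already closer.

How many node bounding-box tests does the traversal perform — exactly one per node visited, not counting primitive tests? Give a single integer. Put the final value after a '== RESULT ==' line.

Traverse from the root:
N0 x:[24,113/3] y:[23,58] z:[0,41] -> hit [24,113/3], descend [17, 26]
  N17 x:[85/3,113/3] y:[26,53] z:[0,41] -> hit [85/3,113/3], descend [19, 33]
    N19 x:[85/3,107/3] y:[26,53] z:[16,41] -> hit [85/3,107/3], descend [22, 28]
      N22 x:[85/3,107/3] y:[26,41] z:[34,41] -> hit [34,107/3], descend [1, 21]
        N1 x:[85/3,29] y:[26,31] z:[34,40] -> miss, prune
        N21 x:[32,107/3] y:[32,41] z:[35,41] -> hit [35,107/3], descend [8, 11]
          N8 x:[104/3,107/3] y:[32,34] z:[37,40] -> miss, prune
          N11 x:[32,100/3] y:[35,41] z:[35,41] -> miss, prune
      N28 x:[85/3,97/3] y:[48,53] z:[16,38] -> miss, prune
    N33 x:[29,113/3] y:[31,53] z:[0,14] -> miss, prune
  N26 x:[24,83/3] y:[23,58] z:[3,30] -> hit [24,83/3], descend [12, 13]
    N12 x:[24,83/3] y:[51,58] z:[19,30] -> miss, prune
    N13 x:[74/3,82/3] y:[23,52] z:[3,29] -> hit [74/3,82/3], descend [5, 20]
      N5 x:[76/3,80/3] y:[43,52] z:[6,22] -> miss, prune
      N20 x:[74/3,82/3] y:[23,34] z:[3,29] -> hit [74/3,82/3], descend [6, 14]
        N6 x:[25,82/3] y:[23,32] z:[11,29] -> hit [25,82/3], descend [4, 10]
          N4 x:[25,27] y:[23,29] z:[25,29] -> hit [25,27] leaf, test {P5@t=25}
          N10 x:[26,82/3] y:[27,32] z:[11,13] -> miss, prune
        N14 x:[74/3,79/3] y:[32,34] z:[3,8] -> miss, prune

Visited [0, 17, 19, 22, 1, 21, 8, 11, 28, 33, 26, 12, 13, 5, 20, 6, 4, 10, 14]. Tests: 19 box, 1 leaf. Nearest: P5.

== RESULT ==
19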